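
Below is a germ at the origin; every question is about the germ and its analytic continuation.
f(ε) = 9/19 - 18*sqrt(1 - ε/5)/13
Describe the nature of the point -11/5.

The point is a regular point.

There is no denominator, hence no pole anywhere.
Branch term sqrt(1 - ε/(5)): argument at -11/5 is 36/25, nonzero, so -11/5 is not its branch point (a point on a principal cut is still regular for the continued germ).
So the germ continues analytically to -11/5.


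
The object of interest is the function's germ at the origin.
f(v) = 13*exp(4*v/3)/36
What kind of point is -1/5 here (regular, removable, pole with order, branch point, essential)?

The point is a regular point.

There is no denominator, hence no pole anywhere.
The factor exp(4*v/3) is entire.
So the germ continues analytically to -1/5.


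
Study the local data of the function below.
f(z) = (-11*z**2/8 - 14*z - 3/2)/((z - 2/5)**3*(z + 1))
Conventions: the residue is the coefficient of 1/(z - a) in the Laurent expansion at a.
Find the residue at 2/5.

The residue is 11125/2744.

At the order-3 pole 2/5 set g(z) = (z - (2/5))^3*f(z) = (-11*z**2/8 - 14*z - 3/2)/(z + 1).
Order-3 pole: residue = g''(a)/2; g''(2/5) = 11125/1372, so the residue is 11125/2744.


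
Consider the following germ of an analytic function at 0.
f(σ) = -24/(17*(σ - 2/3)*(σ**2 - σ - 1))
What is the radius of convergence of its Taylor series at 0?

The radius of convergence is -1/2 + (1/2)*sqrt(5).

Denominator factor (σ**2 - σ - 1): discriminant 5, real irrational roots 1/2 + (1/2)*sqrt(5) and 1/2 - (1/2)*sqrt(5); poles of order 1, moduli 1/2 + (1/2)*sqrt(5) and -1/2 + (1/2)*sqrt(5).
Denominator factor (σ - 2/3): pole of order 1 at 2/3, modulus 2/3.
The radius of convergence is the smallest modulus among the singular points: -1/2 + (1/2)*sqrt(5).


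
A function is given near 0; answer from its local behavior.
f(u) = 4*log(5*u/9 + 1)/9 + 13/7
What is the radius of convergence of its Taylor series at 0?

The radius of convergence is 9/5.

Branch term (4/9)*log(1 - u/(-9/5)): its argument vanishes at u = -9/5, a logarithmic branch point, modulus 9/5.
The radius of convergence is the smallest modulus among the singular points: 9/5.


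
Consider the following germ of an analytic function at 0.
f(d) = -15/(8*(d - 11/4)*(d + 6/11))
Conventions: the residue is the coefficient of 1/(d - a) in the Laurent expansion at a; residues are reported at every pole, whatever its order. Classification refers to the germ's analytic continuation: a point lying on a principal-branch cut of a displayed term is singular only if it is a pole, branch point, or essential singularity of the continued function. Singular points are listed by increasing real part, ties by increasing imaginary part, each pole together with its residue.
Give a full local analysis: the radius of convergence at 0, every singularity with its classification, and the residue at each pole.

Radius of convergence at 0: 6/11.
At -6/11: a pole of order 1; residue 33/58.
At 11/4: a pole of order 1; residue -33/58.

Denominator factor (d + 6/11): pole of order 1 at -6/11, modulus 6/11.
Denominator factor (d - 11/4): pole of order 1 at 11/4, modulus 11/4.
The radius of convergence is the smallest modulus among the singular points: 6/11.
At the order-1 pole -6/11 set g(d) = (d - (-6/11))*f(d) = -15/(8*(d - 11/4)).
Simple pole: residue = g(a) at a = -6/11, which is 33/58.
At the order-1 pole 11/4 set g(d) = (d - (11/4))*f(d) = -15/(8*(d + 6/11)).
Simple pole: residue = g(a) at a = 11/4, which is -33/58.
List the singular points by increasing real part (a conjugate pair: the negative imaginary part first).


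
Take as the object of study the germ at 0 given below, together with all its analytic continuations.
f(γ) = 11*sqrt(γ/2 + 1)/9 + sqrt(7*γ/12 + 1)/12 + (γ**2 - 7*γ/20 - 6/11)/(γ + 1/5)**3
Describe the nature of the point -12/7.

The term (1/12)*sqrt(1 - γ/(-12/7)) has argument 1 - -12/7/(-12/7) = 0 at -12/7: a square-root (algebraic, two-sheeted) branch point; the remaining terms are analytic or single-valued there.

The point is an algebraic (square-root) branch point.


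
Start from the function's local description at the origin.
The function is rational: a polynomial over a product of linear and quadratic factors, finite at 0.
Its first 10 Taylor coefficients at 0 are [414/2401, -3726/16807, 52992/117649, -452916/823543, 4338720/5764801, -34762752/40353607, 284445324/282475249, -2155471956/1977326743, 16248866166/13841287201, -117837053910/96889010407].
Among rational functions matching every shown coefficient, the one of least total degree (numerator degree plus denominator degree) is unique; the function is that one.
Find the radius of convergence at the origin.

No rational of total degree below 8 reproduces all 10 coefficients; solving the [0/8] Pade equations on them gives f(w) = 23/(3*(w**2 - 3*w/2 - 7/2)*(w**2 - 2*w/3 - 7/3)**3), whose expansion matches every shown term.
Denominator factor (w**2 - 3*w/2 - 7/2): discriminant 65/4, real irrational roots 3/4 + (1/4)*sqrt(65) and 3/4 - (1/4)*sqrt(65); poles of order 1, moduli 3/4 + (1/4)*sqrt(65) and -3/4 + (1/4)*sqrt(65).
Denominator factor (w**2 - 2*w/3 - 7/3)^3: discriminant 88/9, real irrational roots 1/3 + (1/3)*sqrt(22) and 1/3 - (1/3)*sqrt(22); poles of order 3, moduli 1/3 + (1/3)*sqrt(22) and -1/3 + (1/3)*sqrt(22).
The radius of convergence is the smallest modulus among the singular points: -1/3 + (1/3)*sqrt(22).

The radius of convergence is -1/3 + (1/3)*sqrt(22).


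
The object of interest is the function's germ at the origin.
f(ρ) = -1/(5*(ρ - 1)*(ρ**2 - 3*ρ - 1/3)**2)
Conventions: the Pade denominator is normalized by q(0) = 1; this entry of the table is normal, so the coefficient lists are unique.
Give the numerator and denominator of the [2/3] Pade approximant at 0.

Taylor coefficients needed (expand at 0): a_0 = 9/5, a_1 = -153/5, a_2 = 2088/5, a_3 = -25614/5, a_4 = 296118/5, a_5 = -3294936/5.
Write the denominator as Q(ρ) = 1 + q1*ρ + q2*ρ^2 + q3*ρ^3. Requiring Q*f - P = O(ρ^6) with deg P <= 2 kills the coefficients of ρ^3..ρ^5 in Q*f:
  ρ^3: a_3 + q1*a_2 + q2*a_1 + q3*a_0 = 0, i.e. -25614/5 + (2088/5)*q1 + (-153/5)*q2 + (9/5)*q3 = 0.
  ρ^4: a_4 + q1*a_3 + q2*a_2 + q3*a_1 = 0, i.e. 296118/5 + (-25614/5)*q1 + (2088/5)*q2 + (-153/5)*q3 = 0.
  ρ^5: a_5 + q1*a_4 + q2*a_3 + q3*a_2 = 0, i.e. -3294936/5 + (296118/5)*q1 + (-25614/5)*q2 + (2088/5)*q3 = 0.
Solving this linear system: q1 = 12748/725, q2 = 48672/725, q3 = -66762/725.
The numerator is Q*f truncated at degree 2: P0 = a_0 = 9/5; P1 = a_1 + q1*a_0 = 3807/3625; P2 = a_2 + q1*a_1 + q2*a_0 = 1404/3625.

The Pade approximant has numerator coefficients [9/5, 3807/3625, 1404/3625]; denominator coefficients [1, 12748/725, 48672/725, -66762/725].


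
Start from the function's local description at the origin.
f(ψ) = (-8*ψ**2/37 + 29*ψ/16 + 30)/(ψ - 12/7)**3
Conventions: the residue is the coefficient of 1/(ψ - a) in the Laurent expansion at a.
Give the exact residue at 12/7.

At the order-3 pole 12/7 set g(ψ) = (ψ - (12/7))^3*f(ψ) = -8*ψ**2/37 + 29*ψ/16 + 30.
Order-3 pole: residue = g''(a)/2; g''(12/7) = -16/37, so the residue is -8/37.

The residue is -8/37.


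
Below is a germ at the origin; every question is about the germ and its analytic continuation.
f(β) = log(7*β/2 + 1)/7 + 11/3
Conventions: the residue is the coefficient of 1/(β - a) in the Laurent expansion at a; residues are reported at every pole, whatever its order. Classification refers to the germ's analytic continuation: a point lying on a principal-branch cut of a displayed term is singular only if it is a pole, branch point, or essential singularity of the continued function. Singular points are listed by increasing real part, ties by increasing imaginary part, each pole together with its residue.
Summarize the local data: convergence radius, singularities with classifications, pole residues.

Radius of convergence at 0: 2/7.
At -2/7: a logarithmic branch point.

Branch term (1/7)*log(1 - β/(-2/7)): its argument vanishes at β = -2/7, a logarithmic branch point, modulus 2/7.
The radius of convergence is the smallest modulus among the singular points: 2/7.


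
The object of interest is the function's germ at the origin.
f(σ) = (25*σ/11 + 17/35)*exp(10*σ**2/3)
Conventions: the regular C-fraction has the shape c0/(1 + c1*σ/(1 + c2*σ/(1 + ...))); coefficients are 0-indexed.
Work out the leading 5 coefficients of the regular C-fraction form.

The regular C-fraction coefficients are [17/35, -875/187, 389437/98175, 374/525, 163625/389437].

Taylor coefficients (expand at 0): a_0 = 17/35, a_1 = 25/11, a_2 = 34/21, a_3 = 250/33, a_4 = 170/63.
c0 = a_0 = 17/35. Peel one level at a time: if S = 1 + c*σ/S' with S'(0) = 1, then c is the σ-coefficient of S and S' = c*σ/(S - 1).
S_1 = c0/f = 1 + (-875/187)*σ + (1947185/104907)*σ^2 + ...; c1 = -875/187.
S_2 = c1*σ/(S_1 - 1) = 1 + (389437/98175)*σ + (-778874/275625)*σ^2 + ...; c2 = 389437/98175.
S_3 = c2*σ/(S_2 - 1) = 1 + (374/525)*σ + (-349690/1168311)*σ^2 + ...; c3 = 374/525.
S_4 = c3*σ/(S_3 - 1) = 1 + (163625/389437)*σ + ...; c4 = 163625/389437.


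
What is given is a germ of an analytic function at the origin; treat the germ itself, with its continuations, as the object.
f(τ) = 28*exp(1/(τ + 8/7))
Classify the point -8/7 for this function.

The point is an essential singularity.

The exponent 1/(τ - (-8/7)) has a pole at -8/7, so exp(1/(τ - (-8/7))) takes every nonzero value near it: an essential singularity (not a pole of any order).


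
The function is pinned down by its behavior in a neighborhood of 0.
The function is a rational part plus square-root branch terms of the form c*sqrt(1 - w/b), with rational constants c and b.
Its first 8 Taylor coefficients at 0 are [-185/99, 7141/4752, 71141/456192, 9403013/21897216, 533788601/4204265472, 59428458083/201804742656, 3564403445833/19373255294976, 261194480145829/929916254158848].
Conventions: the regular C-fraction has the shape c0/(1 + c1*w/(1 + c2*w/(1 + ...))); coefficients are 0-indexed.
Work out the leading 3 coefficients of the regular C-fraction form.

The regular C-fraction coefficients are [-185/99, 193/240, -1037377/1142560].

Taylor coefficients (read off): a_0 = -185/99, a_1 = 7141/4752, a_2 = 71141/456192.
c0 = a_0 = -185/99. Peel one level at a time: if S = 1 + c*w/S' with S'(0) = 1, then c is the w-coefficient of S and S' = c*w/(S - 1).
S_1 = c0/f = 1 + (193/240)*w + (1037377/1420800)*w^2 + ...; c1 = 193/240.
S_2 = c1*w/(S_1 - 1) = 1 + (-1037377/1142560)*w + ...; c2 = -1037377/1142560.


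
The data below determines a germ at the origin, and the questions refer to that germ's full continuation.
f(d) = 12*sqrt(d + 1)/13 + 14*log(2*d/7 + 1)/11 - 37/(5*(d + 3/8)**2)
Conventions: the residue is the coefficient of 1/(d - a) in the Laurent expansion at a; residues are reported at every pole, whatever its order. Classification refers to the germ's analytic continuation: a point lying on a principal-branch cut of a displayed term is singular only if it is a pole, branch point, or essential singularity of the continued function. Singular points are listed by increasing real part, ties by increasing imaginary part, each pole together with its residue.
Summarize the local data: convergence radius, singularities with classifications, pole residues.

Radius of convergence at 0: 3/8.
At -7/2: a logarithmic branch point.
At -1: an algebraic (square-root) branch point.
At -3/8: a pole of order 2; residue 0.

Denominator factor (d + 3/8)^2: pole of order 2 at -3/8, modulus 3/8.
Branch term (12/13)*sqrt(1 - d/(-1)): its argument vanishes at d = -1, a square-root branch point, modulus 1.
Branch term (14/11)*log(1 - d/(-7/2)): its argument vanishes at d = -7/2, a logarithmic branch point, modulus 7/2.
The radius of convergence is the smallest modulus among the singular points: 3/8.
The branch terms are analytic at -3/8 and contribute nothing to the residue; only the rational part matters.
At the order-2 pole -3/8 set g(d) = (d - (-3/8))^2*(rational part) = -37/5.
Order-2 pole: residue = g'(a); g'(-3/8) = 0, so the residue is 0.
List the singular points by increasing real part (a conjugate pair: the negative imaginary part first).


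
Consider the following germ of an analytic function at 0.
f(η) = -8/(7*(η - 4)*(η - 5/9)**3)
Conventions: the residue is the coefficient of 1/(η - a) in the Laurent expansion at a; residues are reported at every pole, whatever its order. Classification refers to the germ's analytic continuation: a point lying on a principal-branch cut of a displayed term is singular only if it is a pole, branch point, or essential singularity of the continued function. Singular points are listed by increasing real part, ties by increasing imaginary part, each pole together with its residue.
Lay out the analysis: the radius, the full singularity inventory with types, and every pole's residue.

Radius of convergence at 0: 5/9.
At 5/9: a pole of order 3; residue 5832/208537.
At 4: a pole of order 1; residue -5832/208537.

Denominator factor (η - 4): pole of order 1 at 4, modulus 4.
Denominator factor (η - 5/9)^3: pole of order 3 at 5/9, modulus 5/9.
The radius of convergence is the smallest modulus among the singular points: 5/9.
At the order-3 pole 5/9 set g(η) = (η - (5/9))^3*f(η) = -8/(7*(η - 4)).
Order-3 pole: residue = g''(a)/2; g''(5/9) = 11664/208537, so the residue is 5832/208537.
At the order-1 pole 4 set g(η) = (η - (4))*f(η) = -8/(7*(η - 5/9)**3).
Simple pole: residue = g(a) at a = 4, which is -5832/208537.
List the singular points by increasing real part (a conjugate pair: the negative imaginary part first).


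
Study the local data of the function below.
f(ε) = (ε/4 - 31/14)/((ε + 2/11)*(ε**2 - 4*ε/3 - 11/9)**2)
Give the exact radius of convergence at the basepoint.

The radius of convergence is 2/11.

Denominator factor (ε + 2/11): pole of order 1 at -2/11, modulus 2/11.
Denominator factor (ε**2 - 4*ε/3 - 11/9)^2: discriminant 20/3, real irrational roots 2/3 + (1/3)*sqrt(15) and 2/3 - (1/3)*sqrt(15); poles of order 2, moduli 2/3 + (1/3)*sqrt(15) and -2/3 + (1/3)*sqrt(15).
The radius of convergence is the smallest modulus among the singular points: 2/11.


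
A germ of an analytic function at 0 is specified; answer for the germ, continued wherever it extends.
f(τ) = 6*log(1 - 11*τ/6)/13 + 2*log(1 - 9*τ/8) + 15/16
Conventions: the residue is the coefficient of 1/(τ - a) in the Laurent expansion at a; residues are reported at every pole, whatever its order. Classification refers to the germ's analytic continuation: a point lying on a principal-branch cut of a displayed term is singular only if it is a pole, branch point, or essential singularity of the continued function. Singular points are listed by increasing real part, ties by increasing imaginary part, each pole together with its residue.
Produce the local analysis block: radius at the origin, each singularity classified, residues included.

Branch term (6/13)*log(1 - τ/(6/11)): its argument vanishes at τ = 6/11, a logarithmic branch point, modulus 6/11.
Branch term (2)*log(1 - τ/(8/9)): its argument vanishes at τ = 8/9, a logarithmic branch point, modulus 8/9.
The radius of convergence is the smallest modulus among the singular points: 6/11.
List the singular points by increasing real part (a conjugate pair: the negative imaginary part first).

Radius of convergence at 0: 6/11.
At 6/11: a logarithmic branch point.
At 8/9: a logarithmic branch point.


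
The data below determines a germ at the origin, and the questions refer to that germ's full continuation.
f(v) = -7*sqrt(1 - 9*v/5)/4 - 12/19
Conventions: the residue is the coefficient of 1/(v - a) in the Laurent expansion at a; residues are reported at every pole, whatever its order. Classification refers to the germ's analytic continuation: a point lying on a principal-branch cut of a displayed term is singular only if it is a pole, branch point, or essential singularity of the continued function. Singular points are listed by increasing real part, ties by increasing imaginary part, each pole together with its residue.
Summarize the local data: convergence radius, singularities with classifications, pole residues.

Radius of convergence at 0: 5/9.
At 5/9: an algebraic (square-root) branch point.

Branch term (-7/4)*sqrt(1 - v/(5/9)): its argument vanishes at v = 5/9, a square-root branch point, modulus 5/9.
The radius of convergence is the smallest modulus among the singular points: 5/9.


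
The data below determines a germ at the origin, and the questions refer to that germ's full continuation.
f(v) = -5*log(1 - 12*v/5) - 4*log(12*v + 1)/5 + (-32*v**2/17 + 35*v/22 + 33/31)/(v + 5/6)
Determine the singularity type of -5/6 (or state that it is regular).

The denominator factor v + 5/6 vanishes at -5/6 and appears to the power 1; the numerator there equals -327319/208692, nonzero, and no other factor vanishes.
The branch terms are analytic at this point.
Hence a pole whose order is the multiplicity, 1.

The point is a pole of order 1.


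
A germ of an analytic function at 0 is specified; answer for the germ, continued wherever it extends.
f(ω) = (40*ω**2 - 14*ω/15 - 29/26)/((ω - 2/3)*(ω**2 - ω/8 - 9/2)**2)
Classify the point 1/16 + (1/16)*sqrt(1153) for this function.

The point is a pole of order 2.

The denominator factor ω**2 - ω/8 - 9/2 vanishes at 1/16 + (1/16)*sqrt(1153) and appears to the power 2; the numerator there equals 558913/3120 + (61/240)*sqrt(1153), nonzero, and no other factor vanishes.
Hence a pole whose order is the multiplicity, 2.


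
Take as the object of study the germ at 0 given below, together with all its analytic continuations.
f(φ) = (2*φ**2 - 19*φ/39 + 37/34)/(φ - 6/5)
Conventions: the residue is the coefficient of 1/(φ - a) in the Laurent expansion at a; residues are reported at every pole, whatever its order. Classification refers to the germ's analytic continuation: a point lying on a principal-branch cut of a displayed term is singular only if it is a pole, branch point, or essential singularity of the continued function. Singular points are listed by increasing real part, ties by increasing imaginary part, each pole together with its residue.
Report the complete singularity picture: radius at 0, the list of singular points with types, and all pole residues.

Radius of convergence at 0: 6/5.
At 6/5: a pole of order 1; residue 37389/11050.

Denominator factor (φ - 6/5): pole of order 1 at 6/5, modulus 6/5.
The radius of convergence is the smallest modulus among the singular points: 6/5.
At the order-1 pole 6/5 set g(φ) = (φ - (6/5))*f(φ) = 2*φ**2 - 19*φ/39 + 37/34.
Simple pole: residue = g(a) at a = 6/5, which is 37389/11050.


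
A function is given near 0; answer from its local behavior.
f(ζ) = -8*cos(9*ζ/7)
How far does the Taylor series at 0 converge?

The radius of convergence is infinite.

The factor cos(9*ζ/7) is entire and contributes no finite singular point.
The polynomial part has no poles.
No finite singular points: the Taylor series at 0 converges everywhere.


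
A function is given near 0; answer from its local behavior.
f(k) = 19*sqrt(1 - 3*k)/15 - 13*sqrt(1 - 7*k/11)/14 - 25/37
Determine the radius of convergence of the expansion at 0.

The radius of convergence is 1/3.

Branch term (-13/14)*sqrt(1 - k/(11/7)): its argument vanishes at k = 11/7, a square-root branch point, modulus 11/7.
Branch term (19/15)*sqrt(1 - k/(1/3)): its argument vanishes at k = 1/3, a square-root branch point, modulus 1/3.
The radius of convergence is the smallest modulus among the singular points: 1/3.


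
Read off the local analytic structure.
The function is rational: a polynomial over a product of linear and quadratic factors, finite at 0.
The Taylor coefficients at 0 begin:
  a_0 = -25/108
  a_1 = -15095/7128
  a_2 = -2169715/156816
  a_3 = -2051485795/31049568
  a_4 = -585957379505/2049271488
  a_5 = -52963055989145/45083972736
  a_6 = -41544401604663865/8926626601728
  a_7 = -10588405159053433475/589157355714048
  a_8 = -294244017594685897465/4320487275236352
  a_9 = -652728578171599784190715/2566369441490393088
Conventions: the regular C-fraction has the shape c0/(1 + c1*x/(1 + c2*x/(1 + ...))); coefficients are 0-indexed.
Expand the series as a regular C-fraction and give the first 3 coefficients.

The regular C-fraction coefficients are [-25/108, -3019/330, 1302608/498135].


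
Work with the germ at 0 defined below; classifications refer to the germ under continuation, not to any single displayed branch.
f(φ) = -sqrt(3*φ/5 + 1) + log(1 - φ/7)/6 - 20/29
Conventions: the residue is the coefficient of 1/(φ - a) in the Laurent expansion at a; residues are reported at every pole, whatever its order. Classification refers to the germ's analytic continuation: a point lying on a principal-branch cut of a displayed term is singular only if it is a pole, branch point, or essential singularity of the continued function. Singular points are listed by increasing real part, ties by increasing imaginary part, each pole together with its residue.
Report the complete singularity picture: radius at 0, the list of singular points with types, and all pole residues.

Radius of convergence at 0: 5/3.
At -5/3: an algebraic (square-root) branch point.
At 7: a logarithmic branch point.

Branch term (-1)*sqrt(1 - φ/(-5/3)): its argument vanishes at φ = -5/3, a square-root branch point, modulus 5/3.
Branch term (1/6)*log(1 - φ/(7)): its argument vanishes at φ = 7, a logarithmic branch point, modulus 7.
The radius of convergence is the smallest modulus among the singular points: 5/3.
List the singular points by increasing real part (a conjugate pair: the negative imaginary part first).


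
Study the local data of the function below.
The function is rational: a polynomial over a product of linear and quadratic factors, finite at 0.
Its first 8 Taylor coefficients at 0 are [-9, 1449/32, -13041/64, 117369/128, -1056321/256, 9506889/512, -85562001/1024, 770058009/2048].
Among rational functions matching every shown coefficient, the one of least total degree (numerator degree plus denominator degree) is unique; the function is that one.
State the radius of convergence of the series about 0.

The radius of convergence is 2/9.

No rational of total degree below 2 reproduces all 8 coefficients; solving the [1/1] Pade equations on them gives f(θ) = (17*θ/16 - 2)/(θ + 2/9), whose expansion matches every shown term.
Denominator factor (θ + 2/9): pole of order 1 at -2/9, modulus 2/9.
The radius of convergence is the smallest modulus among the singular points: 2/9.


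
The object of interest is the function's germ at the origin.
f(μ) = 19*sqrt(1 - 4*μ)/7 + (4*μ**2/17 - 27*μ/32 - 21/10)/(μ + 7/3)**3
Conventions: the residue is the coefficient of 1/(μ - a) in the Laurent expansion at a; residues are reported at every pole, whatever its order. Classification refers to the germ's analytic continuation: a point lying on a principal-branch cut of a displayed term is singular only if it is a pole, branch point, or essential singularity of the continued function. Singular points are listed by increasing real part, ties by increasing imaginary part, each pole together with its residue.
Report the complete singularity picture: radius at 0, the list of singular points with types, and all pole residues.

Radius of convergence at 0: 1/4.
At -7/3: a pole of order 3; residue 4/17.
At 1/4: an algebraic (square-root) branch point.

Denominator factor (μ + 7/3)^3: pole of order 3 at -7/3, modulus 7/3.
Branch term (19/7)*sqrt(1 - μ/(1/4)): its argument vanishes at μ = 1/4, a square-root branch point, modulus 1/4.
The radius of convergence is the smallest modulus among the singular points: 1/4.
The branch term is analytic at -7/3 and contributes nothing to the residue; only the rational part matters.
At the order-3 pole -7/3 set g(μ) = (μ - (-7/3))^3*(rational part) = 4*μ**2/17 - 27*μ/32 - 21/10.
Order-3 pole: residue = g''(a)/2; g''(-7/3) = 8/17, so the residue is 4/17.
List the singular points by increasing real part (a conjugate pair: the negative imaginary part first).


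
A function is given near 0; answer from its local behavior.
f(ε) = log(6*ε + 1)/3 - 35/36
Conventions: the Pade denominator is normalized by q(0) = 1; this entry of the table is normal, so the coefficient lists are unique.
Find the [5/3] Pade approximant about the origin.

Taylor coefficients needed (expand at 0): a_0 = -35/36, a_1 = 2, a_2 = -6, a_3 = 24, a_4 = -108, a_5 = 2592/5, a_6 = -2592, a_7 = 93312/7, a_8 = -69984.
Write the denominator as Q(ε) = 1 + q1*ε + q2*ε^2 + q3*ε^3. Requiring Q*f - P = O(ε^9) with deg P <= 5 kills the coefficients of ε^6..ε^8 in Q*f:
  ε^6: a_6 + q1*a_5 + q2*a_4 + q3*a_3 = 0, i.e. -2592 + (2592/5)*q1 + (-108)*q2 + (24)*q3 = 0.
  ε^7: a_7 + q1*a_6 + q2*a_5 + q3*a_4 = 0, i.e. 93312/7 + (-2592)*q1 + (2592/5)*q2 + (-108)*q3 = 0.
  ε^8: a_8 + q1*a_7 + q2*a_6 + q3*a_5 = 0, i.e. -69984 + (93312/7)*q1 + (-2592)*q2 + (2592/5)*q3 = 0.
Solving this linear system: q1 = 45/4, q2 = 270/7, q3 = 270/7.
The numerator is Q*f truncated at degree 5: P0 = a_0 = -35/36; P1 = a_1 + q1*a_0 = -143/16; P2 = a_2 + q1*a_1 + q2*a_0 = -21; P3 = a_3 + q1*a_2 + q2*a_1 + q3*a_0 = -27/7; P4 = a_4 + q1*a_3 + q2*a_2 + q3*a_1 = 54/7; P5 = a_5 + q1*a_4 + q2*a_3 + q3*a_2 = -81/35.

The Pade approximant has numerator coefficients [-35/36, -143/16, -21, -27/7, 54/7, -81/35]; denominator coefficients [1, 45/4, 270/7, 270/7].


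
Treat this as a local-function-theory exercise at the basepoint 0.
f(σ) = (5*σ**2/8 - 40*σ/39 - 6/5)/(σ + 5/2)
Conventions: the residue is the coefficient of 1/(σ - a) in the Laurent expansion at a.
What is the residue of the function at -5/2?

The residue is 32887/6240.

At the order-1 pole -5/2 set g(σ) = (σ - (-5/2))*f(σ) = 5*σ**2/8 - 40*σ/39 - 6/5.
Simple pole: residue = g(a) at a = -5/2, which is 32887/6240.


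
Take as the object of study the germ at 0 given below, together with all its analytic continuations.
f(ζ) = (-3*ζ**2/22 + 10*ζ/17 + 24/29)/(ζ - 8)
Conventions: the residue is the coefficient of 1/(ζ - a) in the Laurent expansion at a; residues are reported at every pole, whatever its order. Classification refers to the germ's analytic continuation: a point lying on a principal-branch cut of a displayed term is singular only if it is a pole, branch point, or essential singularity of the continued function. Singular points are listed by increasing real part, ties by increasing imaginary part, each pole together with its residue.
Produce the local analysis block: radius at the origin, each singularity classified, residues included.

Radius of convergence at 0: 8.
At 8: a pole of order 1; residue -17320/5423.

Denominator factor (ζ - 8): pole of order 1 at 8, modulus 8.
The radius of convergence is the smallest modulus among the singular points: 8.
At the order-1 pole 8 set g(ζ) = (ζ - (8))*f(ζ) = -3*ζ**2/22 + 10*ζ/17 + 24/29.
Simple pole: residue = g(a) at a = 8, which is -17320/5423.


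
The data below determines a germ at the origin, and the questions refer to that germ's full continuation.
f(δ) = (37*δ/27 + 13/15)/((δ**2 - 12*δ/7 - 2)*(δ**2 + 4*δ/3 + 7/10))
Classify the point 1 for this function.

The point is a regular point.

Denominator factors: δ**2 - 12*δ/7 - 2 = -19/7 at δ = 1; δ**2 + 4*δ/3 + 7/10 = 91/30 at δ = 1 — none vanishes.
So the germ continues analytically to 1.


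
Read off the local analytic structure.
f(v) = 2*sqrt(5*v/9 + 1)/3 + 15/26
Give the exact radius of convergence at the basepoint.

Branch term (2/3)*sqrt(1 - v/(-9/5)): its argument vanishes at v = -9/5, a square-root branch point, modulus 9/5.
The radius of convergence is the smallest modulus among the singular points: 9/5.

The radius of convergence is 9/5.


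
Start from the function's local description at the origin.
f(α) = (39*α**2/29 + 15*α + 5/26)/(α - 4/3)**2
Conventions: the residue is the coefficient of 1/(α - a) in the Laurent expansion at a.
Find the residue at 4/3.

At the order-2 pole 4/3 set g(α) = (α - (4/3))^2*f(α) = 39*α**2/29 + 15*α + 5/26.
Order-2 pole: residue = g'(a); g'(4/3) = 539/29, so the residue is 539/29.

The residue is 539/29.


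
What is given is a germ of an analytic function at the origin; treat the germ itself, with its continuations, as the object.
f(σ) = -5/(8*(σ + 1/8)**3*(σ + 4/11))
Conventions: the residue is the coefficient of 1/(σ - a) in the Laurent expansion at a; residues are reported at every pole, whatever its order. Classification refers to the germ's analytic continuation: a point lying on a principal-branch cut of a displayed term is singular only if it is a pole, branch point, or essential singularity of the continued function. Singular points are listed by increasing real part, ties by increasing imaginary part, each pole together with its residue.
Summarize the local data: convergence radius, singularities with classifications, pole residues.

Denominator factor (σ + 1/8)^3: pole of order 3 at -1/8, modulus 1/8.
Denominator factor (σ + 4/11): pole of order 1 at -4/11, modulus 4/11.
The radius of convergence is the smallest modulus among the singular points: 1/8.
At the order-1 pole -4/11 set g(σ) = (σ - (-4/11))*f(σ) = -5/(8*(σ + 1/8)**3).
Simple pole: residue = g(a) at a = -4/11, which is 425920/9261.
At the order-3 pole -1/8 set g(σ) = (σ - (-1/8))^3*f(σ) = -5/(8*(σ + 4/11)).
Order-3 pole: residue = g''(a)/2; g''(-1/8) = -851840/9261, so the residue is -425920/9261.
List the singular points by increasing real part (a conjugate pair: the negative imaginary part first).

Radius of convergence at 0: 1/8.
At -4/11: a pole of order 1; residue 425920/9261.
At -1/8: a pole of order 3; residue -425920/9261.


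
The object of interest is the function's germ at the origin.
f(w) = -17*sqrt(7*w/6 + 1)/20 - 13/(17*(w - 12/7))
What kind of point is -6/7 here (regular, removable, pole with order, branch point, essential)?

The term (-17/20)*sqrt(1 - w/(-6/7)) has argument 1 - -6/7/(-6/7) = 0 at -6/7: a square-root (algebraic, two-sheeted) branch point; the remaining terms are analytic or single-valued there.

The point is an algebraic (square-root) branch point.


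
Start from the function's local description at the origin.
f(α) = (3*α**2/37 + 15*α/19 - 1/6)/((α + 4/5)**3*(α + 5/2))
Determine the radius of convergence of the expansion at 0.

The radius of convergence is 4/5.

Denominator factor (α + 5/2): pole of order 1 at -5/2, modulus 5/2.
Denominator factor (α + 4/5)^3: pole of order 3 at -4/5, modulus 4/5.
The radius of convergence is the smallest modulus among the singular points: 4/5.


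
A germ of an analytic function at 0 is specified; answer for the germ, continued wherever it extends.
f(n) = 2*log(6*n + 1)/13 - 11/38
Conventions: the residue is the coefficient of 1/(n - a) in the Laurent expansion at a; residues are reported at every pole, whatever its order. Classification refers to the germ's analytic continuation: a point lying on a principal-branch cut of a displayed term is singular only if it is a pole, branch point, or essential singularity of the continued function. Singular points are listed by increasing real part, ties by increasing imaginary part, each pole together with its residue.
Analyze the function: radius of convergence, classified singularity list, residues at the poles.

Branch term (2/13)*log(1 - n/(-1/6)): its argument vanishes at n = -1/6, a logarithmic branch point, modulus 1/6.
The radius of convergence is the smallest modulus among the singular points: 1/6.

Radius of convergence at 0: 1/6.
At -1/6: a logarithmic branch point.


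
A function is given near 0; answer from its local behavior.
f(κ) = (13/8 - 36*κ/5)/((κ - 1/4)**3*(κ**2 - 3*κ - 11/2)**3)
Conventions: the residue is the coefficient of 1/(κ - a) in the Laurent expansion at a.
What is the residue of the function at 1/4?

At the order-3 pole 1/4 set g(κ) = (κ - (1/4))^3*f(κ) = (13/8 - 36*κ/5)/(κ**2 - 3*κ - 11/2)**3.
Order-3 pole: residue = g''(a)/2; g''(1/4) = -1133559808/15849834165, so the residue is -566779904/15849834165.

The residue is -566779904/15849834165.


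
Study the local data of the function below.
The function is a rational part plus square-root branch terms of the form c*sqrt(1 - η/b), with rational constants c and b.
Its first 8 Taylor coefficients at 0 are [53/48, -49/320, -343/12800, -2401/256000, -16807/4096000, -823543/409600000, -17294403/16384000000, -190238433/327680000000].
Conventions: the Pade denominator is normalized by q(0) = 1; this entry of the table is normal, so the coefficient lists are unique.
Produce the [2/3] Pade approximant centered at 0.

Taylor coefficients needed (read off): a_0 = 53/48, a_1 = -49/320, a_2 = -343/12800, a_3 = -2401/256000, a_4 = -16807/4096000, a_5 = -823543/409600000.
Write the denominator as Q(η) = 1 + q1*η + q2*η^2 + q3*η^3. Requiring Q*f - P = O(η^6) with deg P <= 2 kills the coefficients of η^3..η^5 in Q*f:
  η^3: a_3 + q1*a_2 + q2*a_1 + q3*a_0 = 0, i.e. -2401/256000 + (-343/12800)*q1 + (-49/320)*q2 + (53/48)*q3 = 0.
  η^4: a_4 + q1*a_3 + q2*a_2 + q3*a_1 = 0, i.e. -16807/4096000 + (-2401/256000)*q1 + (-343/12800)*q2 + (-49/320)*q3 = 0.
  η^5: a_5 + q1*a_4 + q2*a_3 + q3*a_2 = 0, i.e. -823543/409600000 + (-16807/4096000)*q1 + (-2401/256000)*q2 + (-343/12800)*q3 = 0.
Solving this linear system: q1 = -1771/2740, q2 = 2793/43840, q3 = 7203/4384000.
The numerator is Q*f truncated at degree 2: P0 = a_0 = 53/48; P1 = a_1 + q1*a_0 = -57001/65760; P2 = a_2 + q1*a_1 + q2*a_0 = 499849/3507200.

The Pade approximant has numerator coefficients [53/48, -57001/65760, 499849/3507200]; denominator coefficients [1, -1771/2740, 2793/43840, 7203/4384000].


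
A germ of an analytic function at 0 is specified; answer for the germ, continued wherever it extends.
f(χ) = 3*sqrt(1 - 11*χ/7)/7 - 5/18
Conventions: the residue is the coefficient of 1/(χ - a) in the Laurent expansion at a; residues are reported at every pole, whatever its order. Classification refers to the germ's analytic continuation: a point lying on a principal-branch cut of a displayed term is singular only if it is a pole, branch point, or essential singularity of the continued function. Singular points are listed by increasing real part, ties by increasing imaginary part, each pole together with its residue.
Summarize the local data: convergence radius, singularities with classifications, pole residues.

Branch term (3/7)*sqrt(1 - χ/(7/11)): its argument vanishes at χ = 7/11, a square-root branch point, modulus 7/11.
The radius of convergence is the smallest modulus among the singular points: 7/11.

Radius of convergence at 0: 7/11.
At 7/11: an algebraic (square-root) branch point.


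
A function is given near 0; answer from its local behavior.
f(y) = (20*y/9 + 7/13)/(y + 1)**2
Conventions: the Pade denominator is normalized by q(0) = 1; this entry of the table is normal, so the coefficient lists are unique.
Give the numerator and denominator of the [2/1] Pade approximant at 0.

Taylor coefficients needed (expand at 0): a_0 = 7/13, a_1 = 134/117, a_2 = -331/117, a_3 = 176/39.
Write the denominator as Q(y) = 1 + q1*y. Requiring Q*f - P = O(y^4) with deg P <= 2 kills the coefficients of y^3..y^3 in Q*f:
  y^3: a_3 + q1*a_2 = 0, i.e. 176/39 + (-331/117)*q1 = 0.
Solving this linear system: q1 = 528/331.
The numerator is Q*f truncated at degree 2: P0 = a_0 = 7/13; P1 = a_1 + q1*a_0 = 77618/38727; P2 = a_2 + q1*a_1 = -38809/38727.

The Pade approximant has numerator coefficients [7/13, 77618/38727, -38809/38727]; denominator coefficients [1, 528/331].


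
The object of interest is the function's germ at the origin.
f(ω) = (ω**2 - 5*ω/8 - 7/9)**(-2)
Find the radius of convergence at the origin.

Denominator factor (ω**2 - 5*ω/8 - 7/9)^2: discriminant 2017/576, real irrational roots 5/16 + (1/48)*sqrt(2017) and 5/16 - (1/48)*sqrt(2017); poles of order 2, moduli 5/16 + (1/48)*sqrt(2017) and -5/16 + (1/48)*sqrt(2017).
The radius of convergence is the smallest modulus among the singular points: -5/16 + (1/48)*sqrt(2017).

The radius of convergence is -5/16 + (1/48)*sqrt(2017).


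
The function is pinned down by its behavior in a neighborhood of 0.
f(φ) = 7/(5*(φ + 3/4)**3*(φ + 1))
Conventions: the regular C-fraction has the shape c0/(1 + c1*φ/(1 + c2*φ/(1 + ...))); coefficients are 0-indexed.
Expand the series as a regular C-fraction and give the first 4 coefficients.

Taylor coefficients (expand at 0): a_0 = 448/135, a_1 = -448/27, a_2 = 21056/405, a_3 = -476224/3645.
c0 = a_0 = 448/135. Peel one level at a time: if S = 1 + c*φ/S' with S'(0) = 1, then c is the φ-coefficient of S and S' = c*φ/(S - 1).
S_1 = c0/f = 1 + (5)*φ + (28/3)*φ^2 + ...; c1 = 5.
S_2 = c1*φ/(S_1 - 1) = 1 + (-28/15)*φ + (1312/675)*φ^2 + ...; c2 = -28/15.
S_3 = c2*φ/(S_2 - 1) = 1 + (328/315)*φ + ...; c3 = 328/315.

The regular C-fraction coefficients are [448/135, 5, -28/15, 328/315].


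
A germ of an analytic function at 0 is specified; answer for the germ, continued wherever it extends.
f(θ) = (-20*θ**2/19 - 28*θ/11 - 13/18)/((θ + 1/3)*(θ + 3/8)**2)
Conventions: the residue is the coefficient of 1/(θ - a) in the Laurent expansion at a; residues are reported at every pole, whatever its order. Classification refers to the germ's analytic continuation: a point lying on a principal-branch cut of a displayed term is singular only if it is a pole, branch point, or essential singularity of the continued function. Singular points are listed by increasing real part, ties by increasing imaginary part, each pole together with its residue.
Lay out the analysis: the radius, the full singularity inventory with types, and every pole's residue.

Denominator factor (θ + 1/3): pole of order 1 at -1/3, modulus 1/3.
Denominator factor (θ + 3/8)^2: pole of order 2 at -3/8, modulus 3/8.
The radius of convergence is the smallest modulus among the singular points: 1/3.
At the order-2 pole -3/8 set g(θ) = (θ - (-3/8))^2*f(θ) = (-20*θ**2/19 - 28*θ/11 - 13/18)/(θ + 1/3).
Order-2 pole: residue = g'(a); g'(-3/8) = -1340/209, so the residue is -1340/209.
At the order-1 pole -1/3 set g(θ) = (θ - (-1/3))*f(θ) = (-20*θ**2/19 - 28*θ/11 - 13/18)/(θ + 3/8)**2.
Simple pole: residue = g(a) at a = -1/3, which is 1120/209.
List the singular points by increasing real part (a conjugate pair: the negative imaginary part first).

Radius of convergence at 0: 1/3.
At -3/8: a pole of order 2; residue -1340/209.
At -1/3: a pole of order 1; residue 1120/209.


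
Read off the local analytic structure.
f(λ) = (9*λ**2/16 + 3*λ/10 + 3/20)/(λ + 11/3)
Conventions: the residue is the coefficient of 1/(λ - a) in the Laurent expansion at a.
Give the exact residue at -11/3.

The residue is 529/80.

At the order-1 pole -11/3 set g(λ) = (λ - (-11/3))*f(λ) = 9*λ**2/16 + 3*λ/10 + 3/20.
Simple pole: residue = g(a) at a = -11/3, which is 529/80.


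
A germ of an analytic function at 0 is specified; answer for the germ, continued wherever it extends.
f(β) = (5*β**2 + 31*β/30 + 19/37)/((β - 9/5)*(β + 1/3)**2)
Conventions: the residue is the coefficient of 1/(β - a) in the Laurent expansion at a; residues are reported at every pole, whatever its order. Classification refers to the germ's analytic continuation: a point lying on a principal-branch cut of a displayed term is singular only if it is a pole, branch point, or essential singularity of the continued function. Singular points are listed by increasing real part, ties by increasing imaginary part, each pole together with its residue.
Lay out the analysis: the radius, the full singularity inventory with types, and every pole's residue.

Denominator factor (β + 1/3)^2: pole of order 2 at -1/3, modulus 1/3.
Denominator factor (β - 9/5): pole of order 1 at 9/5, modulus 9/5.
The radius of convergence is the smallest modulus among the singular points: 1/3.
At the order-2 pole -1/3 set g(β) = (β - (-1/3))^2*f(β) = (5*β**2 + 31*β/30 + 19/37)/(β - 9/5).
Order-2 pole: residue = g'(a); g'(-1/3) = 69631/75776, so the residue is 69631/75776.
At the order-1 pole 9/5 set g(β) = (β - (9/5))*f(β) = (5*β**2 + 31*β/30 + 19/37)/(β + 1/3)**2.
Simple pole: residue = g(a) at a = 9/5, which is 309249/75776.
List the singular points by increasing real part (a conjugate pair: the negative imaginary part first).

Radius of convergence at 0: 1/3.
At -1/3: a pole of order 2; residue 69631/75776.
At 9/5: a pole of order 1; residue 309249/75776.
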